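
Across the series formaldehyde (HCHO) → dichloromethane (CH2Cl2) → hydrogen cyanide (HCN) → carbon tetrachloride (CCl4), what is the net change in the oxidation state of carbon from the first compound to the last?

+4

Carbon oxidation states along the series — formaldehyde: 0, dichloromethane: 0, hydrogen cyanide: +2, carbon tetrachloride: +4.
Net change = +4 − (0) = +4.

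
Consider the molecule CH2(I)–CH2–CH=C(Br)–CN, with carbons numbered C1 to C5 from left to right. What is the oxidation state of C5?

C5 has one bond to C (0), a triple bond to N (3×+1 = +3).
Oxidation state = 0 + 3 = +3.

+3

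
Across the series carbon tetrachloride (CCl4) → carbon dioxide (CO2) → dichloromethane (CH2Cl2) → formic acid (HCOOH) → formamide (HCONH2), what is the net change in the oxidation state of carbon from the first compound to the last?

-2

Carbon oxidation states along the series — carbon tetrachloride: +4, carbon dioxide: +4, dichloromethane: 0, formic acid: +2, formamide: +2.
Net change = +2 − (+4) = -2.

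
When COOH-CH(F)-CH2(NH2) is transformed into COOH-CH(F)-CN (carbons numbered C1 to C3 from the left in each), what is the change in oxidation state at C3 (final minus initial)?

+4

Before: C3 has 1 bond to C, 2 bonds to H, 1 bond to N → oxidation state -1.
After: C3 has 1 bond to C, 3 bonds to N → oxidation state +3.
Δ = +3 − (-1) = +4, so this is an oxidation at C3.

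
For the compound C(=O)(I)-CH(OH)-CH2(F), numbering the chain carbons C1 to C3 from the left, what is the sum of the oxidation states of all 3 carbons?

Bonds to more-electronegative neighbours contribute +1 each, bonds to H or metals contribute −1 each, and C–C bonds contribute 0. Tallying each carbon:
C1: 1C, 2O, 1I → 0 + 2 + 1 = +3
C2: 2C, 1H, 1O → 0 − 1 + 1 = 0
C3: 1C, 2H, 1F → 0 − 2 + 1 = -1
Sum = +3 + 0 − 1 = +2.

+2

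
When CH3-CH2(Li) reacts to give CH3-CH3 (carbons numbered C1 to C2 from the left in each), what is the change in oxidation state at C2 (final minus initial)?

Before: C2 has 1 bond to C, 2 bonds to H, 1 bond to Li → oxidation state -3.
After: C2 has 1 bond to C, 3 bonds to H → oxidation state -3.
Δ = -3 − (-3) = 0, so no net redox change at C2.

0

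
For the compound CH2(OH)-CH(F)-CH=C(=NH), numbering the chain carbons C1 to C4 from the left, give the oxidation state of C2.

0

Assign +1 per bond to O/N/halogen, −1 per bond to H or an electropositive element, and 0 per bond to carbon.
C2 has one bond to C (0), one bond to C (0), one bond to F (+1), one bond to H (-1).
Oxidation state = 0 + 0 + 1 − 1 = 0.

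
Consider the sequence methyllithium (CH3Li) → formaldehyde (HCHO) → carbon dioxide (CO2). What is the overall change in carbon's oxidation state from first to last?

+8

Carbon oxidation states along the series — methyllithium: -4, formaldehyde: 0, carbon dioxide: +4.
Net change = +4 − (-4) = +8.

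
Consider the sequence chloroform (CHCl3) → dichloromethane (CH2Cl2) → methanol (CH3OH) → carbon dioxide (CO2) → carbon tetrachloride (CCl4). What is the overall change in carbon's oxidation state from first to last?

Carbon oxidation states along the series — chloroform: +2, dichloromethane: 0, methanol: -2, carbon dioxide: +4, carbon tetrachloride: +4.
Net change = +4 − (+2) = +2.

+2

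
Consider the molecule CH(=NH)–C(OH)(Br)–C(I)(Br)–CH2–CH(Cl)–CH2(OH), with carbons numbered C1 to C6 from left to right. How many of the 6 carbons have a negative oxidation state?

Tallying each carbon's bonds:
C1: 1C, 1H, 2N → 0 − 1 + 2 = +1
C2: 2C, 1O, 1Br → 0 + 1 + 1 = +2
C3: 2C, 1Br, 1I → 0 + 1 + 1 = +2
C4: 2C, 2H → 0 − 2 = -2
C5: 2C, 1H, 1Cl → 0 − 1 + 1 = 0
C6: 1C, 2H, 1O → 0 − 2 + 1 = -1
2 carbons (C4, C6) meet the condition.

2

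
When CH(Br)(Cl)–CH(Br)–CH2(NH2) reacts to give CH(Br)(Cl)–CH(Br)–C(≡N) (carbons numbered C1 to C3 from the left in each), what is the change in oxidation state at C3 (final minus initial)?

+4

Before: C3 has 1 bond to C, 2 bonds to H, 1 bond to N → oxidation state -1.
After: C3 has 1 bond to C, 3 bonds to N → oxidation state +3.
Δ = +3 − (-1) = +4, so this is an oxidation at C3.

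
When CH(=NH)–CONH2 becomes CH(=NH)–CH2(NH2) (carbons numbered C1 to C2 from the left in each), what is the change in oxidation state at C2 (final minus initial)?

-4

Before: C2 has 1 bond to C, 2 bonds to O, 1 bond to N → oxidation state +3.
After: C2 has 1 bond to C, 2 bonds to H, 1 bond to N → oxidation state -1.
Δ = -1 − (+3) = -4, so this is a reduction at C2.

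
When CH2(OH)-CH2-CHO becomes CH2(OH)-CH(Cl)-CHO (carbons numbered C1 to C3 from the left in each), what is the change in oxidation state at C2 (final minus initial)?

+2

Before: C2 has 2 bonds to C, 2 bonds to H → oxidation state -2.
After: C2 has 2 bonds to C, 1 bond to H, 1 bond to Cl → oxidation state 0.
Δ = 0 − (-2) = +2, so this is an oxidation at C2.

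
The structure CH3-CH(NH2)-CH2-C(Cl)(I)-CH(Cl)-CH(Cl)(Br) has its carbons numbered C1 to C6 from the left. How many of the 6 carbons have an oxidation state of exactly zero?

Bonds to more-electronegative neighbours contribute +1 each, bonds to H or metals contribute −1 each, and C–C bonds contribute 0. Tallying each carbon:
C1: 1C, 3H → 0 − 3 = -3
C2: 2C, 1H, 1N → 0 − 1 + 1 = 0
C3: 2C, 2H → 0 − 2 = -2
C4: 2C, 1Cl, 1I → 0 + 1 + 1 = +2
C5: 2C, 1H, 1Cl → 0 − 1 + 1 = 0
C6: 1C, 1H, 1Cl, 1Br → 0 − 1 + 1 + 1 = +1
2 carbons (C2, C5) meet the condition.

2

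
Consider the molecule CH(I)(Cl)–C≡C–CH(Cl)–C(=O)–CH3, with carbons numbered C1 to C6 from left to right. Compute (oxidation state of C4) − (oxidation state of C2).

0

C4: 2C, 1H, 1Cl → 0 − 1 + 1 = 0
C2: 4C → 0 = 0
Difference: 0 − (0) = 0.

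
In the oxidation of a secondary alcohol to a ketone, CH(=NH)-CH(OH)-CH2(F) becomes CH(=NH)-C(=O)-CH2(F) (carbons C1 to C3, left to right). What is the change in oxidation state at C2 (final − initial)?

+2

Before: C2 has 2 bonds to C, 1 bond to H, 1 bond to O → oxidation state 0.
After: C2 has 2 bonds to C, 2 bonds to O → oxidation state +2.
Δ = +2 − (0) = +2, so this is an oxidation at C2.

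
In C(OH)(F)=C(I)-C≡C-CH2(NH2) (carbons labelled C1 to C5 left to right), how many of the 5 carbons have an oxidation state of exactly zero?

Tallying each carbon's bonds:
C1: 2C, 1O, 1F → 0 + 1 + 1 = +2
C2: 3C, 1I → 0 + 1 = +1
C3: 4C → 0 = 0
C4: 4C → 0 = 0
C5: 1C, 2H, 1N → 0 − 2 + 1 = -1
2 carbons (C3, C4) meet the condition.

2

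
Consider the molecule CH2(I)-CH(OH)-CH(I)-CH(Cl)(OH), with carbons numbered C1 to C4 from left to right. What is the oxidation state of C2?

Count +1 for every bond to an atom more electronegative than carbon and −1 for every bond to one less electronegative; C–C bonds are 0.
C2 has one bond to C (0), one bond to C (0), one bond to O (+1), one bond to H (-1).
Oxidation state = 0 + 0 + 1 − 1 = 0.

0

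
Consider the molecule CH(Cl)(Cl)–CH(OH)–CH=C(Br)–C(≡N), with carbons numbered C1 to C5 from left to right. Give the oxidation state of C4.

Bonds to more-electronegative neighbours contribute +1 each, bonds to H or metals contribute −1 each, and C–C bonds contribute 0.
C4 has a double bond to C (2×0 = 0), one bond to C (0), one bond to Br (+1).
Oxidation state = 0 + 0 + 1 = +1.

+1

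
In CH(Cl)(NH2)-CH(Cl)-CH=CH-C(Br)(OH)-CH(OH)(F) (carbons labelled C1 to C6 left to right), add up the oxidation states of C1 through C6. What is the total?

+2

Count +1 for every bond to an atom more electronegative than carbon and −1 for every bond to one less electronegative; C–C bonds are 0. Tallying each carbon:
C1: 1C, 1H, 1N, 1Cl → 0 − 1 + 1 + 1 = +1
C2: 2C, 1H, 1Cl → 0 − 1 + 1 = 0
C3: 3C, 1H → 0 − 1 = -1
C4: 3C, 1H → 0 − 1 = -1
C5: 2C, 1O, 1Br → 0 + 1 + 1 = +2
C6: 1C, 1H, 1O, 1F → 0 − 1 + 1 + 1 = +1
Sum = +1 + 0 − 1 − 1 + 2 + 1 = +2.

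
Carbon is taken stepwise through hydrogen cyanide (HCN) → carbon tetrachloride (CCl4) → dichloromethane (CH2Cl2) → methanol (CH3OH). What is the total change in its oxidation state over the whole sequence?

-4

Carbon oxidation states along the series — hydrogen cyanide: +2, carbon tetrachloride: +4, dichloromethane: 0, methanol: -2.
Net change = -2 − (+2) = -4.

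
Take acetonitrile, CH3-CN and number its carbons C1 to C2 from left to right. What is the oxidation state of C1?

C1 has one bond to H (-1), one bond to H (-1), one bond to H (-1), one bond to C (0).
Oxidation state = -1 − 1 − 1 + 0 = -3.

-3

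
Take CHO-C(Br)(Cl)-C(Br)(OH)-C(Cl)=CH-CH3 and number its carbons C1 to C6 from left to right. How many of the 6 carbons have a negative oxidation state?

2

Tallying each carbon's bonds:
C1: 1C, 1H, 2O → 0 − 1 + 2 = +1
C2: 2C, 1Cl, 1Br → 0 + 1 + 1 = +2
C3: 2C, 1O, 1Br → 0 + 1 + 1 = +2
C4: 3C, 1Cl → 0 + 1 = +1
C5: 3C, 1H → 0 − 1 = -1
C6: 1C, 3H → 0 − 3 = -3
2 carbons (C5, C6) meet the condition.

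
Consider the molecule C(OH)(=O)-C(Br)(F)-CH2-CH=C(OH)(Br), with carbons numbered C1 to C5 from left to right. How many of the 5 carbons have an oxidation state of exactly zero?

Bonds to more-electronegative neighbours contribute +1 each, bonds to H or metals contribute −1 each, and C–C bonds contribute 0. Tallying each carbon:
C1: 1C, 3O → 0 + 3 = +3
C2: 2C, 1F, 1Br → 0 + 1 + 1 = +2
C3: 2C, 2H → 0 − 2 = -2
C4: 3C, 1H → 0 − 1 = -1
C5: 2C, 1O, 1Br → 0 + 1 + 1 = +2
0 carbons meet the condition.

0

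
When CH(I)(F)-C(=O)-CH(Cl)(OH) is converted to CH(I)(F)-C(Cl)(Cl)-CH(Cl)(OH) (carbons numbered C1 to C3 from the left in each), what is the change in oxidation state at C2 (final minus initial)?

Before: C2 has 2 bonds to C, 2 bonds to O → oxidation state +2.
After: C2 has 2 bonds to C, 2 bonds to Cl → oxidation state +2.
Δ = +2 − (+2) = 0, so no net redox change at C2.

0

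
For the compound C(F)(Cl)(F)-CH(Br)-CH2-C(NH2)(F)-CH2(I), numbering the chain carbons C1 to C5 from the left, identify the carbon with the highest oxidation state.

Tallying each carbon's bonds:
C1: 1C, 2F, 1Cl → 0 + 2 + 1 = +3
C2: 2C, 1H, 1Br → 0 − 1 + 1 = 0
C3: 2C, 2H → 0 − 2 = -2
C4: 2C, 1N, 1F → 0 + 1 + 1 = +2
C5: 1C, 2H, 1I → 0 − 2 + 1 = -1
The most oxidised carbon is C1 at +3.

C1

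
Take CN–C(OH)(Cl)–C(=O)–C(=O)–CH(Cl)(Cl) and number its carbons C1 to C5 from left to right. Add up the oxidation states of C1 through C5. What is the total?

+10

Tallying each carbon's bonds:
C1: 1C, 3N → 0 + 3 = +3
C2: 2C, 1O, 1Cl → 0 + 1 + 1 = +2
C3: 2C, 2O → 0 + 2 = +2
C4: 2C, 2O → 0 + 2 = +2
C5: 1C, 1H, 2Cl → 0 − 1 + 2 = +1
Sum = +3 + 2 + 2 + 2 + 1 = +10.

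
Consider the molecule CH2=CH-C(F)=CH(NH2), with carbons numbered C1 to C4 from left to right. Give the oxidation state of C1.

-2

C1 has a double bond to C (2×0 = 0), one bond to H (-1), one bond to H (-1).
Oxidation state = 0 − 1 − 1 = -2.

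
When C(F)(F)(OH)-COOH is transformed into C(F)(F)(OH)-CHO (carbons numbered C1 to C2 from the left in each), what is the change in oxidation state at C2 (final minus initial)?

Before: C2 has 1 bond to C, 3 bonds to O → oxidation state +3.
After: C2 has 1 bond to C, 1 bond to H, 2 bonds to O → oxidation state +1.
Δ = +1 − (+3) = -2, so this is a reduction at C2.

-2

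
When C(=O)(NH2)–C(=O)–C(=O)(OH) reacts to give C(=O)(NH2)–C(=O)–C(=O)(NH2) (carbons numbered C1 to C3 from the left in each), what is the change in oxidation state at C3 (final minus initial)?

0

Before: C3 has 1 bond to C, 3 bonds to O → oxidation state +3.
After: C3 has 1 bond to C, 2 bonds to O, 1 bond to N → oxidation state +3.
Δ = +3 − (+3) = 0, so no net redox change at C3.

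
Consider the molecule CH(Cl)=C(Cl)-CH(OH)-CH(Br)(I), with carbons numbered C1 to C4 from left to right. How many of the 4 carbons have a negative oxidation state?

Tallying each carbon's bonds:
C1: 2C, 1H, 1Cl → 0 − 1 + 1 = 0
C2: 3C, 1Cl → 0 + 1 = +1
C3: 2C, 1H, 1O → 0 − 1 + 1 = 0
C4: 1C, 1H, 1Br, 1I → 0 − 1 + 1 + 1 = +1
0 carbons meet the condition.

0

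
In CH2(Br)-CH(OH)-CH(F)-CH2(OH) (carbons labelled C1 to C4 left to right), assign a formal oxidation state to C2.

0

Assign +1 per bond to O/N/halogen, −1 per bond to H or an electropositive element, and 0 per bond to carbon.
C2 has one bond to C (0), one bond to C (0), one bond to O (+1), one bond to H (-1).
Oxidation state = 0 + 0 + 1 − 1 = 0.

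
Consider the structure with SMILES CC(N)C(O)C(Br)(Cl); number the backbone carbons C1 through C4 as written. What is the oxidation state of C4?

+1

C4 has one bond to C (0), one bond to H (-1), one bond to Br (+1), one bond to Cl (+1).
Oxidation state = 0 − 1 + 1 + 1 = +1.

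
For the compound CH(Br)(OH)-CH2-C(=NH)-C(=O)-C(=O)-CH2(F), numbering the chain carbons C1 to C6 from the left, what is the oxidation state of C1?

C1 has one bond to C (0), one bond to Br (+1), one bond to H (-1), one bond to O (+1).
Oxidation state = 0 + 1 − 1 + 1 = +1.

+1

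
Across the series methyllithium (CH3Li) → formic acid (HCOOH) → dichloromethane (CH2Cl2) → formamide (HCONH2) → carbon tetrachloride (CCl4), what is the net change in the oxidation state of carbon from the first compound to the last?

+8

Carbon oxidation states along the series — methyllithium: -4, formic acid: +2, dichloromethane: 0, formamide: +2, carbon tetrachloride: +4.
Net change = +4 − (-4) = +8.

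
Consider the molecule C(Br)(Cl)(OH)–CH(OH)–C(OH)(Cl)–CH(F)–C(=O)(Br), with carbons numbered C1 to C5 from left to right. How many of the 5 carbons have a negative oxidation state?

Tallying each carbon's bonds:
C1: 1C, 1O, 1Cl, 1Br → 0 + 1 + 1 + 1 = +3
C2: 2C, 1H, 1O → 0 − 1 + 1 = 0
C3: 2C, 1O, 1Cl → 0 + 1 + 1 = +2
C4: 2C, 1H, 1F → 0 − 1 + 1 = 0
C5: 1C, 2O, 1Br → 0 + 2 + 1 = +3
0 carbons meet the condition.

0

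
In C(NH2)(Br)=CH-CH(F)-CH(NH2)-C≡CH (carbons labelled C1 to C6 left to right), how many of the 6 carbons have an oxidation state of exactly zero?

3

Tallying each carbon's bonds:
C1: 2C, 1N, 1Br → 0 + 1 + 1 = +2
C2: 3C, 1H → 0 − 1 = -1
C3: 2C, 1H, 1F → 0 − 1 + 1 = 0
C4: 2C, 1H, 1N → 0 − 1 + 1 = 0
C5: 4C → 0 = 0
C6: 3C, 1H → 0 − 1 = -1
3 carbons (C3, C4, C5) meet the condition.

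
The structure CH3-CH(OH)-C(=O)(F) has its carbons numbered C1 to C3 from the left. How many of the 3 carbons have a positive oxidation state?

Tallying each carbon's bonds:
C1: 1C, 3H → 0 − 3 = -3
C2: 2C, 1H, 1O → 0 − 1 + 1 = 0
C3: 1C, 2O, 1F → 0 + 2 + 1 = +3
1 carbon (C3) meets the condition.

1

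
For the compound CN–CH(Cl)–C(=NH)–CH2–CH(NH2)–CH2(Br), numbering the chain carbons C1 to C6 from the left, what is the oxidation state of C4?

C4 has one bond to C (0), one bond to C (0), one bond to H (-1), one bond to H (-1).
Oxidation state = 0 + 0 − 1 − 1 = -2.

-2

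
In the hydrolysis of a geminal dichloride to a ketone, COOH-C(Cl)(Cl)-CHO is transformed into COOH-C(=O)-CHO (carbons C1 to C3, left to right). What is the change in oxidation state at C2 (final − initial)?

0

Before: C2 has 2 bonds to C, 2 bonds to Cl → oxidation state +2.
After: C2 has 2 bonds to C, 2 bonds to O → oxidation state +2.
Δ = +2 − (+2) = 0, so no net redox change at C2.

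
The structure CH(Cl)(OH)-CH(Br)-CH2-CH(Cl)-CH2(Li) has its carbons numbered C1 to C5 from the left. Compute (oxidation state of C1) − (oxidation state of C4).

C1: 1C, 1H, 1O, 1Cl → 0 − 1 + 1 + 1 = +1
C4: 2C, 1H, 1Cl → 0 − 1 + 1 = 0
Difference: +1 − (0) = +1.

+1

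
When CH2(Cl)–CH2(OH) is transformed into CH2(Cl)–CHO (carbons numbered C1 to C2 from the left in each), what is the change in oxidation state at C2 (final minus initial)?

+2

Before: C2 has 1 bond to C, 2 bonds to H, 1 bond to O → oxidation state -1.
After: C2 has 1 bond to C, 1 bond to H, 2 bonds to O → oxidation state +1.
Δ = +1 − (-1) = +2, so this is an oxidation at C2.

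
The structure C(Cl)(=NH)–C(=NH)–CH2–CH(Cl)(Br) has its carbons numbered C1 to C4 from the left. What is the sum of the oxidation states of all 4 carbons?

+4

Tallying each carbon's bonds:
C1: 1C, 2N, 1Cl → 0 + 2 + 1 = +3
C2: 2C, 2N → 0 + 2 = +2
C3: 2C, 2H → 0 − 2 = -2
C4: 1C, 1H, 1Cl, 1Br → 0 − 1 + 1 + 1 = +1
Sum = +3 + 2 − 2 + 1 = +4.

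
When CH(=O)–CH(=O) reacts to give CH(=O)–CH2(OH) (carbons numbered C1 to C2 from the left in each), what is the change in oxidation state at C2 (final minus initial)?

-2

Before: C2 has 1 bond to C, 1 bond to H, 2 bonds to O → oxidation state +1.
After: C2 has 1 bond to C, 2 bonds to H, 1 bond to O → oxidation state -1.
Δ = -1 − (+1) = -2, so this is a reduction at C2.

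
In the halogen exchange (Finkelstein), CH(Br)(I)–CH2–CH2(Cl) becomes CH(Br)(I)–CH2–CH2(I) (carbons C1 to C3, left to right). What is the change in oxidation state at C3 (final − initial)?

0

Before: C3 has 1 bond to C, 2 bonds to H, 1 bond to Cl → oxidation state -1.
After: C3 has 1 bond to C, 2 bonds to H, 1 bond to I → oxidation state -1.
Δ = -1 − (-1) = 0, so no net redox change at C3.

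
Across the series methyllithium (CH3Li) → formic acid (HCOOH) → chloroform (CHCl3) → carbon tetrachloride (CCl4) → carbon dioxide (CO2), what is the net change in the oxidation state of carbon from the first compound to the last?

+8

Carbon oxidation states along the series — methyllithium: -4, formic acid: +2, chloroform: +2, carbon tetrachloride: +4, carbon dioxide: +4.
Net change = +4 − (-4) = +8.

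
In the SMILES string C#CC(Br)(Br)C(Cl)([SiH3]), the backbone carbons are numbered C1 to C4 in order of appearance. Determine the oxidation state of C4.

C4 has one bond to C (0), one bond to Cl (+1), one bond to H (-1), one bond to Si (-1).
Oxidation state = 0 + 1 − 1 − 1 = -1.

-1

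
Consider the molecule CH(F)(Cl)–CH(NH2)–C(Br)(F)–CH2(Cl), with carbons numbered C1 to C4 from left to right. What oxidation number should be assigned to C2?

0

C2 has one bond to C (0), one bond to C (0), one bond to N (+1), one bond to H (-1).
Oxidation state = 0 + 0 + 1 − 1 = 0.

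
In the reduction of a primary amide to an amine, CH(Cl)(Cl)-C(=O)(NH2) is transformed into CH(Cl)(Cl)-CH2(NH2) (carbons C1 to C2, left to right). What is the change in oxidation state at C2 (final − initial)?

Before: C2 has 1 bond to C, 2 bonds to O, 1 bond to N → oxidation state +3.
After: C2 has 1 bond to C, 2 bonds to H, 1 bond to N → oxidation state -1.
Δ = -1 − (+3) = -4, so this is a reduction at C2.

-4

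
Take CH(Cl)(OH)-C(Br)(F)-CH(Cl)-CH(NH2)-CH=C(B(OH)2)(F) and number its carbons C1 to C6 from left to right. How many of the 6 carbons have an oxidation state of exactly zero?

3

Tallying each carbon's bonds:
C1: 1C, 1H, 1O, 1Cl → 0 − 1 + 1 + 1 = +1
C2: 2C, 1F, 1Br → 0 + 1 + 1 = +2
C3: 2C, 1H, 1Cl → 0 − 1 + 1 = 0
C4: 2C, 1H, 1N → 0 − 1 + 1 = 0
C5: 3C, 1H → 0 − 1 = -1
C6: 2C, 1F, 1B → 0 + 1 − 1 = 0
3 carbons (C3, C4, C6) meet the condition.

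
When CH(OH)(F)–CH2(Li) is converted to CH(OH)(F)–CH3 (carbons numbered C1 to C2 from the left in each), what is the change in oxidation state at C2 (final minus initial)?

0

Before: C2 has 1 bond to C, 2 bonds to H, 1 bond to Li → oxidation state -3.
After: C2 has 1 bond to C, 3 bonds to H → oxidation state -3.
Δ = -3 − (-3) = 0, so no net redox change at C2.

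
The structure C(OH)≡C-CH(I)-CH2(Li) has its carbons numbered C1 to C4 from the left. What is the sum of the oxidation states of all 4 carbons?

Tallying each carbon's bonds:
C1: 3C, 1O → 0 + 1 = +1
C2: 4C → 0 = 0
C3: 2C, 1H, 1I → 0 − 1 + 1 = 0
C4: 1C, 2H, 1Li → 0 − 2 − 1 = -3
Sum = +1 + 0 + 0 − 3 = -2.

-2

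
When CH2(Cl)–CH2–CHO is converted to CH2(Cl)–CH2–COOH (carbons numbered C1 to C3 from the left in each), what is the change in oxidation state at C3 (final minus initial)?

+2

Before: C3 has 1 bond to C, 1 bond to H, 2 bonds to O → oxidation state +1.
After: C3 has 1 bond to C, 3 bonds to O → oxidation state +3.
Δ = +3 − (+1) = +2, so this is an oxidation at C3.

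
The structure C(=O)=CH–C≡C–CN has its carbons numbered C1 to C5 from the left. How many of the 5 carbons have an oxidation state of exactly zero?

Assign +1 per bond to O/N/halogen, −1 per bond to H or an electropositive element, and 0 per bond to carbon. Tallying each carbon:
C1: 2C, 2O → 0 + 2 = +2
C2: 3C, 1H → 0 − 1 = -1
C3: 4C → 0 = 0
C4: 4C → 0 = 0
C5: 1C, 3N → 0 + 3 = +3
2 carbons (C3, C4) meet the condition.

2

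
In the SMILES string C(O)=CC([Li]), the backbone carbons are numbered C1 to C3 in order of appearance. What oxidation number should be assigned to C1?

C1 has a double bond to C (2×0 = 0), one bond to O (+1), one bond to H (-1).
Oxidation state = 0 + 1 − 1 = 0.

0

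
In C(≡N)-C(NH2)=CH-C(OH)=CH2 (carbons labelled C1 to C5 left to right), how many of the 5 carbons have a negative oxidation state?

Each bond to a more electronegative atom (O, N, halogen) counts +1, each bond to a less electronegative atom (H, metal, B, Si) counts −1, and each C–C bond counts 0. Tallying each carbon:
C1: 1C, 3N → 0 + 3 = +3
C2: 3C, 1N → 0 + 1 = +1
C3: 3C, 1H → 0 − 1 = -1
C4: 3C, 1O → 0 + 1 = +1
C5: 2C, 2H → 0 − 2 = -2
2 carbons (C3, C5) meet the condition.

2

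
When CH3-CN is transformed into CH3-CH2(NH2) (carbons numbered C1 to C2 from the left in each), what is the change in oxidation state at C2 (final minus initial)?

-4

Before: C2 has 1 bond to C, 3 bonds to N → oxidation state +3.
After: C2 has 1 bond to C, 2 bonds to H, 1 bond to N → oxidation state -1.
Δ = -1 − (+3) = -4, so this is a reduction at C2.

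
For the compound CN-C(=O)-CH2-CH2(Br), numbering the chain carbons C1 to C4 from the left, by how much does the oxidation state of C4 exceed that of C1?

C4: 1C, 2H, 1Br → 0 − 2 + 1 = -1
C1: 1C, 3N → 0 + 3 = +3
Difference: -1 − (+3) = -4.

-4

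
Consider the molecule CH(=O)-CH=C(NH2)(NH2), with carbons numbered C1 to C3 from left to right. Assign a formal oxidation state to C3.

+2

Assign +1 per bond to O/N/halogen, −1 per bond to H or an electropositive element, and 0 per bond to carbon.
C3 has a double bond to C (2×0 = 0), one bond to N (+1), one bond to N (+1).
Oxidation state = 0 + 1 + 1 = +2.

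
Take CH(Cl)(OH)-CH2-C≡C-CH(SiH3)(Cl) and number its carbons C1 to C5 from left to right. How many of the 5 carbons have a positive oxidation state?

Tallying each carbon's bonds:
C1: 1C, 1H, 1O, 1Cl → 0 − 1 + 1 + 1 = +1
C2: 2C, 2H → 0 − 2 = -2
C3: 4C → 0 = 0
C4: 4C → 0 = 0
C5: 1C, 1H, 1Cl, 1Si → 0 − 1 + 1 − 1 = -1
1 carbon (C1) meets the condition.

1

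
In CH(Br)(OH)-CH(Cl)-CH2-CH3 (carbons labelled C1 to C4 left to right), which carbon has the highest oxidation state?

Tallying each carbon's bonds:
C1: 1C, 1H, 1O, 1Br → 0 − 1 + 1 + 1 = +1
C2: 2C, 1H, 1Cl → 0 − 1 + 1 = 0
C3: 2C, 2H → 0 − 2 = -2
C4: 1C, 3H → 0 − 3 = -3
The most oxidised carbon is C1 at +1.

C1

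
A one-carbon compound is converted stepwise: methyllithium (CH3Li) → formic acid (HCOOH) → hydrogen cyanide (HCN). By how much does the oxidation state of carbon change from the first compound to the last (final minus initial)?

+6

Carbon oxidation states along the series — methyllithium: -4, formic acid: +2, hydrogen cyanide: +2.
Net change = +2 − (-4) = +6.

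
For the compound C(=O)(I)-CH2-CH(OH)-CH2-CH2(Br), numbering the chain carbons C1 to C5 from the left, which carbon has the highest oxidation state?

C1

Count +1 for every bond to an atom more electronegative than carbon and −1 for every bond to one less electronegative; C–C bonds are 0. Tallying each carbon:
C1: 1C, 2O, 1I → 0 + 2 + 1 = +3
C2: 2C, 2H → 0 − 2 = -2
C3: 2C, 1H, 1O → 0 − 1 + 1 = 0
C4: 2C, 2H → 0 − 2 = -2
C5: 1C, 2H, 1Br → 0 − 2 + 1 = -1
The most oxidised carbon is C1 at +3.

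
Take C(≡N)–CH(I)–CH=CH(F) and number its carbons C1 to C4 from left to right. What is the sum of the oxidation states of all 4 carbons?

+2

Each bond to a more electronegative atom (O, N, halogen) counts +1, each bond to a less electronegative atom (H, metal, B, Si) counts −1, and each C–C bond counts 0. Tallying each carbon:
C1: 1C, 3N → 0 + 3 = +3
C2: 2C, 1H, 1I → 0 − 1 + 1 = 0
C3: 3C, 1H → 0 − 1 = -1
C4: 2C, 1H, 1F → 0 − 1 + 1 = 0
Sum = +3 + 0 − 1 + 0 = +2.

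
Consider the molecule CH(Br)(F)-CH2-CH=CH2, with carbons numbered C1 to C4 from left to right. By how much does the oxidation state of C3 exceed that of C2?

C3: 3C, 1H → 0 − 1 = -1
C2: 2C, 2H → 0 − 2 = -2
Difference: -1 − (-2) = +1.

+1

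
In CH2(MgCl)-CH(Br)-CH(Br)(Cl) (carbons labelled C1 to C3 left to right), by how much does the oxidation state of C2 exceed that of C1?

C2: 2C, 1H, 1Br → 0 − 1 + 1 = 0
C1: 1C, 2H, 1Mg → 0 − 2 − 1 = -3
Difference: 0 − (-3) = +3.

+3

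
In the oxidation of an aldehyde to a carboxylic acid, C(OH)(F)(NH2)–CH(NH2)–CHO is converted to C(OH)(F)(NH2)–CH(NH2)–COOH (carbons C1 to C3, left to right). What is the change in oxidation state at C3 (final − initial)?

+2

Before: C3 has 1 bond to C, 1 bond to H, 2 bonds to O → oxidation state +1.
After: C3 has 1 bond to C, 3 bonds to O → oxidation state +3.
Δ = +3 − (+1) = +2, so this is an oxidation at C3.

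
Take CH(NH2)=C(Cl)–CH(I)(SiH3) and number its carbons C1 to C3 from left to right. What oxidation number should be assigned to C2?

C2 has a double bond to C (2×0 = 0), one bond to C (0), one bond to Cl (+1).
Oxidation state = 0 + 0 + 1 = +1.

+1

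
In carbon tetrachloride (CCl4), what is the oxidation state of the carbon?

+4

Count +1 for every bond to an atom more electronegative than carbon and −1 for every bond to one less electronegative; C–C bonds are 0.
The carbon has one bond to Cl (+1), one bond to Cl (+1), one bond to Cl (+1), one bond to Cl (+1).
Oxidation state = +1 + 1 + 1 + 1 = +4.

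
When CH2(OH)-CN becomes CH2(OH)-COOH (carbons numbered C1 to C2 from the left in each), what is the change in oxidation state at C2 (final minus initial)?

Before: C2 has 1 bond to C, 3 bonds to N → oxidation state +3.
After: C2 has 1 bond to C, 3 bonds to O → oxidation state +3.
Δ = +3 − (+3) = 0, so no net redox change at C2.

0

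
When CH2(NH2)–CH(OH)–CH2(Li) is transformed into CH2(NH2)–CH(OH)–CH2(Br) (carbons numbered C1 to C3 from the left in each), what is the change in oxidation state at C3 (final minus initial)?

+2

Before: C3 has 1 bond to C, 2 bonds to H, 1 bond to Li → oxidation state -3.
After: C3 has 1 bond to C, 2 bonds to H, 1 bond to Br → oxidation state -1.
Δ = -1 − (-3) = +2, so this is an oxidation at C3.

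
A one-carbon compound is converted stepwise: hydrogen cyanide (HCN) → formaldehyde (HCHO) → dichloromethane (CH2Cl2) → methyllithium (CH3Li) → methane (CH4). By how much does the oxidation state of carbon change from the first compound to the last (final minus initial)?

Carbon oxidation states along the series — hydrogen cyanide: +2, formaldehyde: 0, dichloromethane: 0, methyllithium: -4, methane: -4.
Net change = -4 − (+2) = -6.

-6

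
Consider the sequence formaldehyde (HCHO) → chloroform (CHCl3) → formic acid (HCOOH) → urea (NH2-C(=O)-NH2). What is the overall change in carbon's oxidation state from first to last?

Carbon oxidation states along the series — formaldehyde: 0, chloroform: +2, formic acid: +2, urea: +4.
Net change = +4 − (0) = +4.

+4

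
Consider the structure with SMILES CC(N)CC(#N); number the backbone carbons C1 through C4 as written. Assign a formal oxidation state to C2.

0

Each bond to a more electronegative atom (O, N, halogen) counts +1, each bond to a less electronegative atom (H, metal, B, Si) counts −1, and each C–C bond counts 0.
C2 has one bond to C (0), one bond to C (0), one bond to H (-1), one bond to N (+1).
Oxidation state = 0 + 0 − 1 + 1 = 0.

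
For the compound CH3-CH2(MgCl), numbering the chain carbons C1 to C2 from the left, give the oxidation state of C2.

Bonds to more-electronegative neighbours contribute +1 each, bonds to H or metals contribute −1 each, and C–C bonds contribute 0.
C2 has one bond to C (0), one bond to H (-1), one bond to H (-1), one bond to Mg (-1).
Oxidation state = 0 − 1 − 1 − 1 = -3.

-3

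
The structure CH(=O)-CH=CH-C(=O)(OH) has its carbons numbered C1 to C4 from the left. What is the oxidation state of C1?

+1

Assign +1 per bond to O/N/halogen, −1 per bond to H or an electropositive element, and 0 per bond to carbon.
C1 has one bond to C (0), one bond to H (-1), a double bond to O (2×+1 = +2).
Oxidation state = 0 − 1 + 2 = +1.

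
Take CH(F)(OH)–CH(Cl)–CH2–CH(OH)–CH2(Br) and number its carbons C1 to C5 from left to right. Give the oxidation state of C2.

0

C2 has one bond to C (0), one bond to C (0), one bond to H (-1), one bond to Cl (+1).
Oxidation state = 0 + 0 − 1 + 1 = 0.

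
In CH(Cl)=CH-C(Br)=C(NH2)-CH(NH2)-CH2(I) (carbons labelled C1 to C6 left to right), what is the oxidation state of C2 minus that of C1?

C2: 3C, 1H → 0 − 1 = -1
C1: 2C, 1H, 1Cl → 0 − 1 + 1 = 0
Difference: -1 − (0) = -1.

-1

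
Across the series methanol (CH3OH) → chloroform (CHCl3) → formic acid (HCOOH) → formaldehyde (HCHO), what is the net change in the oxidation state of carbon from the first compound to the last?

Carbon oxidation states along the series — methanol: -2, chloroform: +2, formic acid: +2, formaldehyde: 0.
Net change = 0 − (-2) = +2.

+2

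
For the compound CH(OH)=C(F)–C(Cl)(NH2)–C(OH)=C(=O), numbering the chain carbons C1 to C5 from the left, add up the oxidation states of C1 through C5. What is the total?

+6

Assign +1 per bond to O/N/halogen, −1 per bond to H or an electropositive element, and 0 per bond to carbon. Tallying each carbon:
C1: 2C, 1H, 1O → 0 − 1 + 1 = 0
C2: 3C, 1F → 0 + 1 = +1
C3: 2C, 1N, 1Cl → 0 + 1 + 1 = +2
C4: 3C, 1O → 0 + 1 = +1
C5: 2C, 2O → 0 + 2 = +2
Sum = 0 + 1 + 2 + 1 + 2 = +6.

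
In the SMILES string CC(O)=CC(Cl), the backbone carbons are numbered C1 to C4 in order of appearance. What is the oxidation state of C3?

-1

Count +1 for every bond to an atom more electronegative than carbon and −1 for every bond to one less electronegative; C–C bonds are 0.
C3 has a double bond to C (2×0 = 0), one bond to C (0), one bond to H (-1).
Oxidation state = 0 + 0 − 1 = -1.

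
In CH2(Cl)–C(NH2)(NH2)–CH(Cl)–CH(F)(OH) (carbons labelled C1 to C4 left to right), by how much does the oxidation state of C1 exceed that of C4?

-2

C1: 1C, 2H, 1Cl → 0 − 2 + 1 = -1
C4: 1C, 1H, 1O, 1F → 0 − 1 + 1 + 1 = +1
Difference: -1 − (+1) = -2.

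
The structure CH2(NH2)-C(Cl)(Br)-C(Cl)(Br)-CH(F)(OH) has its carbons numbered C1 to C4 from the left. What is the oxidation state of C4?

+1

C4 has one bond to C (0), one bond to F (+1), one bond to H (-1), one bond to O (+1).
Oxidation state = 0 + 1 − 1 + 1 = +1.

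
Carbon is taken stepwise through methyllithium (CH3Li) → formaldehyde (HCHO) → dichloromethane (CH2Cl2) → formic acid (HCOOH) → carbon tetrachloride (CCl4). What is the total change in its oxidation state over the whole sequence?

Carbon oxidation states along the series — methyllithium: -4, formaldehyde: 0, dichloromethane: 0, formic acid: +2, carbon tetrachloride: +4.
Net change = +4 − (-4) = +8.

+8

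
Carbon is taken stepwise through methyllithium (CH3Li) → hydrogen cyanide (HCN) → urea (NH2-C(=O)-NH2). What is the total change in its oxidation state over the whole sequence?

+8

Carbon oxidation states along the series — methyllithium: -4, hydrogen cyanide: +2, urea: +4.
Net change = +4 − (-4) = +8.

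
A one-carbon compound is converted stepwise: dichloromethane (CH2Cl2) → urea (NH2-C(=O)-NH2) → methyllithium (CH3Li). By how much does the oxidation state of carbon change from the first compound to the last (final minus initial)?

-4

Carbon oxidation states along the series — dichloromethane: 0, urea: +4, methyllithium: -4.
Net change = -4 − (0) = -4.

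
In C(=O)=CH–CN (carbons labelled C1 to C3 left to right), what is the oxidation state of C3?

Count +1 for every bond to an atom more electronegative than carbon and −1 for every bond to one less electronegative; C–C bonds are 0.
C3 has one bond to C (0), a triple bond to N (3×+1 = +3).
Oxidation state = 0 + 3 = +3.

+3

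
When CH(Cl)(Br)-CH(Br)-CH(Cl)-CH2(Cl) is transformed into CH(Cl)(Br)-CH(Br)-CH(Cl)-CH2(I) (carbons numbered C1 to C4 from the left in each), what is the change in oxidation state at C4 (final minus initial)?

0

Before: C4 has 1 bond to C, 2 bonds to H, 1 bond to Cl → oxidation state -1.
After: C4 has 1 bond to C, 2 bonds to H, 1 bond to I → oxidation state -1.
Δ = -1 − (-1) = 0, so no net redox change at C4.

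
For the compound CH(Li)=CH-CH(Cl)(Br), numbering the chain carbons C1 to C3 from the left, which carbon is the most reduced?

C1

Tallying each carbon's bonds:
C1: 2C, 1H, 1Li → 0 − 1 − 1 = -2
C2: 3C, 1H → 0 − 1 = -1
C3: 1C, 1H, 1Cl, 1Br → 0 − 1 + 1 + 1 = +1
The most reduced carbon is C1 at -2.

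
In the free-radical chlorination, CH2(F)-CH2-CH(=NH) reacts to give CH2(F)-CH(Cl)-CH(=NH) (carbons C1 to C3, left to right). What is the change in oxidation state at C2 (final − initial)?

+2

Before: C2 has 2 bonds to C, 2 bonds to H → oxidation state -2.
After: C2 has 2 bonds to C, 1 bond to H, 1 bond to Cl → oxidation state 0.
Δ = 0 − (-2) = +2, so this is an oxidation at C2.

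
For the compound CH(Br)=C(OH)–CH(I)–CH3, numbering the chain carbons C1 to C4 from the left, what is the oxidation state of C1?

C1 has a double bond to C (2×0 = 0), one bond to Br (+1), one bond to H (-1).
Oxidation state = 0 + 1 − 1 = 0.

0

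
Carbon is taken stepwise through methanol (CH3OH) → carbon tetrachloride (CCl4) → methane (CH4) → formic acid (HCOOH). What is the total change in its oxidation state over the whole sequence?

+4

Carbon oxidation states along the series — methanol: -2, carbon tetrachloride: +4, methane: -4, formic acid: +2.
Net change = +2 − (-2) = +4.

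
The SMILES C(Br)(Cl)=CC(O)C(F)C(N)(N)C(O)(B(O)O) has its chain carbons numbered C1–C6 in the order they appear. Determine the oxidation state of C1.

Each bond to a more electronegative atom (O, N, halogen) counts +1, each bond to a less electronegative atom (H, metal, B, Si) counts −1, and each C–C bond counts 0.
C1 has a double bond to C (2×0 = 0), one bond to Br (+1), one bond to Cl (+1).
Oxidation state = 0 + 1 + 1 = +2.

+2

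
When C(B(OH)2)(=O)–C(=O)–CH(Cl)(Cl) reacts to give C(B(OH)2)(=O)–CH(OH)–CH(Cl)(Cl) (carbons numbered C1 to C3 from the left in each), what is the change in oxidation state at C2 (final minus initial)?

Before: C2 has 2 bonds to C, 2 bonds to O → oxidation state +2.
After: C2 has 2 bonds to C, 1 bond to H, 1 bond to O → oxidation state 0.
Δ = 0 − (+2) = -2, so this is a reduction at C2.

-2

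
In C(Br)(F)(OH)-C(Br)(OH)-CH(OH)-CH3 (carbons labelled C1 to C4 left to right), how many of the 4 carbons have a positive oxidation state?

Tallying each carbon's bonds:
C1: 1C, 1O, 1F, 1Br → 0 + 1 + 1 + 1 = +3
C2: 2C, 1O, 1Br → 0 + 1 + 1 = +2
C3: 2C, 1H, 1O → 0 − 1 + 1 = 0
C4: 1C, 3H → 0 − 3 = -3
2 carbons (C1, C2) meet the condition.

2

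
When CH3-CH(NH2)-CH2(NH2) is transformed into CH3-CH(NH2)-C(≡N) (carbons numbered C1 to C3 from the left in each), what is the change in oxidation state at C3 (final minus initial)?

Before: C3 has 1 bond to C, 2 bonds to H, 1 bond to N → oxidation state -1.
After: C3 has 1 bond to C, 3 bonds to N → oxidation state +3.
Δ = +3 − (-1) = +4, so this is an oxidation at C3.

+4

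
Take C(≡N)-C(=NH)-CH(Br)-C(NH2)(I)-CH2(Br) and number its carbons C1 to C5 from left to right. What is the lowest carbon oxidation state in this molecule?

Tallying each carbon's bonds:
C1: 1C, 3N → 0 + 3 = +3
C2: 2C, 2N → 0 + 2 = +2
C3: 2C, 1H, 1Br → 0 − 1 + 1 = 0
C4: 2C, 1N, 1I → 0 + 1 + 1 = +2
C5: 1C, 2H, 1Br → 0 − 2 + 1 = -1
The lowest value is -1.

-1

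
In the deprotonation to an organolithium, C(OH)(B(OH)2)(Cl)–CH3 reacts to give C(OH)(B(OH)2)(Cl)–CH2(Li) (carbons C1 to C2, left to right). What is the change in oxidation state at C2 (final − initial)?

0

Before: C2 has 1 bond to C, 3 bonds to H → oxidation state -3.
After: C2 has 1 bond to C, 2 bonds to H, 1 bond to Li → oxidation state -3.
Δ = -3 − (-3) = 0, so no net redox change at C2.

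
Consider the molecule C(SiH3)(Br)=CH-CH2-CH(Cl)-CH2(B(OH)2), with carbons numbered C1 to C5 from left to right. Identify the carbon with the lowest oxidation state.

Tallying each carbon's bonds:
C1: 2C, 1Br, 1Si → 0 + 1 − 1 = 0
C2: 3C, 1H → 0 − 1 = -1
C3: 2C, 2H → 0 − 2 = -2
C4: 2C, 1H, 1Cl → 0 − 1 + 1 = 0
C5: 1C, 2H, 1B → 0 − 2 − 1 = -3
The most reduced carbon is C5 at -3.

C5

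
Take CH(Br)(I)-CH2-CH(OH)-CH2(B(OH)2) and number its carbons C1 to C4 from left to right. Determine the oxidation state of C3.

Count +1 for every bond to an atom more electronegative than carbon and −1 for every bond to one less electronegative; C–C bonds are 0.
C3 has one bond to C (0), one bond to C (0), one bond to O (+1), one bond to H (-1).
Oxidation state = 0 + 0 + 1 − 1 = 0.

0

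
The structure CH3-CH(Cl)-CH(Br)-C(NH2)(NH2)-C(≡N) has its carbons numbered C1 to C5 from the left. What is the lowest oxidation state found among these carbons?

-3

Tallying each carbon's bonds:
C1: 1C, 3H → 0 − 3 = -3
C2: 2C, 1H, 1Cl → 0 − 1 + 1 = 0
C3: 2C, 1H, 1Br → 0 − 1 + 1 = 0
C4: 2C, 2N → 0 + 2 = +2
C5: 1C, 3N → 0 + 3 = +3
The lowest value is -3.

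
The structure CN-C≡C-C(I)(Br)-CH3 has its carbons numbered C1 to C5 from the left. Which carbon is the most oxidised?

C1

Tallying each carbon's bonds:
C1: 1C, 3N → 0 + 3 = +3
C2: 4C → 0 = 0
C3: 4C → 0 = 0
C4: 2C, 1Br, 1I → 0 + 1 + 1 = +2
C5: 1C, 3H → 0 − 3 = -3
The most oxidised carbon is C1 at +3.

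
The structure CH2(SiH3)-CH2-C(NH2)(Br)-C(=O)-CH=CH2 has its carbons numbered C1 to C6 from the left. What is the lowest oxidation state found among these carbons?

Tallying each carbon's bonds:
C1: 1C, 2H, 1Si → 0 − 2 − 1 = -3
C2: 2C, 2H → 0 − 2 = -2
C3: 2C, 1N, 1Br → 0 + 1 + 1 = +2
C4: 2C, 2O → 0 + 2 = +2
C5: 3C, 1H → 0 − 1 = -1
C6: 2C, 2H → 0 − 2 = -2
The lowest value is -3.

-3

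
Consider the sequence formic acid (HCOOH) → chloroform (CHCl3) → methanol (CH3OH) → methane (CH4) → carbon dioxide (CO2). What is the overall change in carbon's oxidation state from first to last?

Carbon oxidation states along the series — formic acid: +2, chloroform: +2, methanol: -2, methane: -4, carbon dioxide: +4.
Net change = +4 − (+2) = +2.

+2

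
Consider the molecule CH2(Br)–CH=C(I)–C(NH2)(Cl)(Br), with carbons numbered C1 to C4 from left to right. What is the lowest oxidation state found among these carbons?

Tallying each carbon's bonds:
C1: 1C, 2H, 1Br → 0 − 2 + 1 = -1
C2: 3C, 1H → 0 − 1 = -1
C3: 3C, 1I → 0 + 1 = +1
C4: 1C, 1N, 1Cl, 1Br → 0 + 1 + 1 + 1 = +3
The lowest value is -1.

-1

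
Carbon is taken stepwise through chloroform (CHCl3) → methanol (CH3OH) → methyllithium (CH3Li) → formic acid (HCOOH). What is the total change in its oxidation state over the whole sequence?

Carbon oxidation states along the series — chloroform: +2, methanol: -2, methyllithium: -4, formic acid: +2.
Net change = +2 − (+2) = 0.

0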